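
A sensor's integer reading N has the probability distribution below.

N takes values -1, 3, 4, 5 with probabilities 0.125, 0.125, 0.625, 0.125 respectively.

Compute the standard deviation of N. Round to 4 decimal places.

E[N] = (-1)(0.125) + (3)(0.125) + (4)(0.625) + (5)(0.125) = 3.375
E[N²] = (-1)²(0.125) + (3)²(0.125) + (4)²(0.625) + (5)²(0.125) = 14.375
Var(N) = E[N²] − (E[N])² = 14.375 − (3.375)² = 2.984375
σ(N) = √2.984375 ≈ 1.7275

1.7275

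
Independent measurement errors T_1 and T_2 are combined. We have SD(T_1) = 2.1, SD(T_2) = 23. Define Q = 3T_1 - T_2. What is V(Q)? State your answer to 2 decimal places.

V(T_1) = 4.41, V(T_2) = 529
By independence, V(Q) = (3)²V(T_1) + (-1)²V(T_2)
= (3)²·4.41 + (-1)²·529 = 568.69

568.69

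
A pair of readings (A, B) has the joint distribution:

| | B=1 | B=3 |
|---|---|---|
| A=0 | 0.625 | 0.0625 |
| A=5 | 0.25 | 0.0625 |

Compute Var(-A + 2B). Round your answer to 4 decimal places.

6.1836

E[A] = 1.5625,  E[B] = 1.25,  E[AB] = 2.1875
Var(A) = 7.8125 − (1.5625)² = 5.37109375;  Var(B) = 2 − (1.25)² = 0.4375
cov(A,B) = 2.1875 − (1.5625)(1.25) = 0.234375
Var(-A + 2B) = (-1)²·5.37109375 + (2)²·0.4375 + 2·(-1)·(2)·0.234375 = 6.18359375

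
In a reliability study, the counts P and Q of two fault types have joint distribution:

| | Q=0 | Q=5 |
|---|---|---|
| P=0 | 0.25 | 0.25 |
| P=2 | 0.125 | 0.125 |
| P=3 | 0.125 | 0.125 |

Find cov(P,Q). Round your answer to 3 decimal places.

E[P] = 1.25,  E[Q] = 2.5
E[PQ] = 3.125
cov(P,Q) = E[PQ] − E[P]E[Q] = 3.125 − (1.25)(2.5) = 0

0.000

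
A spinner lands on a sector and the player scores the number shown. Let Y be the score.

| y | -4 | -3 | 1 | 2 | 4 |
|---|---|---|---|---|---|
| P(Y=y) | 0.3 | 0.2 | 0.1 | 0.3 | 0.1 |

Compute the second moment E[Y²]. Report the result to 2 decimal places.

E[Y²] = (-4)²(0.3) + (-3)²(0.2) + (1)²(0.1) + (2)²(0.3) + (4)²(0.1) = 9.5

9.50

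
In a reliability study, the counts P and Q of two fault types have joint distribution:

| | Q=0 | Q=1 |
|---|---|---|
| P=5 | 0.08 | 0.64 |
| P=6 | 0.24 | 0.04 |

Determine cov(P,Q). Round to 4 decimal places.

E[P] = 5.28,  E[Q] = 0.68
E[PQ] = 3.44
cov(P,Q) = E[PQ] − E[P]E[Q] = 3.44 − (5.28)(0.68) = -0.1504

-0.1504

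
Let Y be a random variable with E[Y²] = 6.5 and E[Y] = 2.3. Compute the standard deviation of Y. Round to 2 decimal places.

V(Y) = 6.5 − (2.3)² = 1.21
sd(Y) = √1.21 ≈ 1.10

1.10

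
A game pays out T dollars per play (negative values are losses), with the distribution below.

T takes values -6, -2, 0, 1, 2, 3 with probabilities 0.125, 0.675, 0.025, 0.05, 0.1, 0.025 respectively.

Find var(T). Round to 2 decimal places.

E[T] = (-6)(0.125) + (-2)(0.675) + (0)(0.025) + (1)(0.05) + (2)(0.1) + (3)(0.025) = -1.775
E[T²] = (-6)²(0.125) + (-2)²(0.675) + (0)²(0.025) + (1)²(0.05) + (2)²(0.1) + (3)²(0.025) = 7.875
var(T) = E[T²] − (E[T])² = 7.875 − (-1.775)² = 4.724375

4.72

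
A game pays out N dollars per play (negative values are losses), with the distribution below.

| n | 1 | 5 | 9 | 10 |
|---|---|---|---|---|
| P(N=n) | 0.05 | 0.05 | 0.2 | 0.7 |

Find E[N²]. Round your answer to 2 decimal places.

E[N²] = (1)²(0.05) + (5)²(0.05) + (9)²(0.2) + (10)²(0.7) = 87.5

87.50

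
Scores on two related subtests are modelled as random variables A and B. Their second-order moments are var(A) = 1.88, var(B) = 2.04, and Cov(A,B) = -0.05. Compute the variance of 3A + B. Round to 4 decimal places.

18.6600

var(3A + B) = (3)²·var(A) + (1)²·var(B) + 2·(3)·(1)·Cov(A,B)
= 9·1.88 + 1·2.04 + 6·-0.05 = 18.66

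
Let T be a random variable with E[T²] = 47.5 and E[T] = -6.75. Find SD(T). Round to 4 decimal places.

1.3919

Var(T) = 47.5 − (-6.75)² = 1.9375
SD(T) = √1.9375 ≈ 1.3919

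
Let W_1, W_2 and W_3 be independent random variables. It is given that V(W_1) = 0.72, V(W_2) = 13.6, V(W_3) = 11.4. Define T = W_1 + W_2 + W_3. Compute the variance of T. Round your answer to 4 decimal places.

25.7200

By independence, V(T) = (1)²V(W_1) + (1)²V(W_2) + (1)²V(W_3)
= (1)²·0.72 + (1)²·13.6 + (1)²·11.4 = 25.72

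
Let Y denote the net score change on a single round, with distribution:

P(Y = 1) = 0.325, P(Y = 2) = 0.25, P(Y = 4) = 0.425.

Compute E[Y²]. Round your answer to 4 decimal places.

E[Y²] = (1)²(0.325) + (2)²(0.25) + (4)²(0.425) = 8.125

8.1250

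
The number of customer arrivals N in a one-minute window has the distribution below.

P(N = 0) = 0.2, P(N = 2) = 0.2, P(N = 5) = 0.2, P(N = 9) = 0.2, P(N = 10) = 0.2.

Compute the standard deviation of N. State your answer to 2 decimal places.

3.87

E[N] = (0)(0.2) + (2)(0.2) + (5)(0.2) + (9)(0.2) + (10)(0.2) = 5.2
E[N²] = (0)²(0.2) + (2)²(0.2) + (5)²(0.2) + (9)²(0.2) + (10)²(0.2) = 42
V(N) = E[N²] − (E[N])² = 42 − (5.2)² = 14.96
SD(N) = √14.96 ≈ 3.87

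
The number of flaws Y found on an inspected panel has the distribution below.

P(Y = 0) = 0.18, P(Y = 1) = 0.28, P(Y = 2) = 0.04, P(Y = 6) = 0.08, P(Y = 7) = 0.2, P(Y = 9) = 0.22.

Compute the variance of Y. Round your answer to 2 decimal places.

E[Y] = (0)(0.18) + (1)(0.28) + (2)(0.04) + (6)(0.08) + (7)(0.2) + (9)(0.22) = 4.22
E[Y²] = (0)²(0.18) + (1)²(0.28) + (2)²(0.04) + (6)²(0.08) + (7)²(0.2) + (9)²(0.22) = 30.94
V(Y) = E[Y²] − (E[Y])² = 30.94 − (4.22)² = 13.1316

13.13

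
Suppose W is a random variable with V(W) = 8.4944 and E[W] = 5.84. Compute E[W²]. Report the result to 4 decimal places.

42.6000

E[W²] = V(W) + (E[W])² = 8.4944 + (5.84)² = 42.6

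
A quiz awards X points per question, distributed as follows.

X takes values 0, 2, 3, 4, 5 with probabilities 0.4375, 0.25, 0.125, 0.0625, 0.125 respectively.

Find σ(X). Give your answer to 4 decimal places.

1.7854

E[X] = (0)(0.4375) + (2)(0.25) + (3)(0.125) + (4)(0.0625) + (5)(0.125) = 1.75
E[X²] = (0)²(0.4375) + (2)²(0.25) + (3)²(0.125) + (4)²(0.0625) + (5)²(0.125) = 6.25
Var(X) = E[X²] − (E[X])² = 6.25 − (1.75)² = 3.1875
σ(X) = √3.1875 ≈ 1.7854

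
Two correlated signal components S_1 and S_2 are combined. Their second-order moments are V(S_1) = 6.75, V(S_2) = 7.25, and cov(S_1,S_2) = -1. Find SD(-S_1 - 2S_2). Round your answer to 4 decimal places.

5.6347

V(-S_1 - 2S_2) = (-1)²·V(S_1) + (-2)²·V(S_2) + 2·(-1)·(-2)·cov(S_1,S_2)
= 1·6.75 + 4·7.25 + 4·-1 = 31.75
SD(-S_1 - 2S_2) = √31.75 ≈ 5.6347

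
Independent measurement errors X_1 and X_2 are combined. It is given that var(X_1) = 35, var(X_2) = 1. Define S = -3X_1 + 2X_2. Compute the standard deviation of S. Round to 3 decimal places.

By independence, var(S) = (-3)²var(X_1) + (2)²var(X_2)
= (-3)²·35 + (2)²·1 = 319
σ(S) = √319 ≈ 17.861

17.861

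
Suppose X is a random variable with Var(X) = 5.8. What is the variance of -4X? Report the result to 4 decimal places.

Var(-4X) = (-4)²·Var(X) = 16·5.8 = 92.8

92.8000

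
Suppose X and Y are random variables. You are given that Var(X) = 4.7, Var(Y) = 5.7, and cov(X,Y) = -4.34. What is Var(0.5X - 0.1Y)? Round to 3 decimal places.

1.666

Var(0.5X - 0.1Y) = (0.5)²·Var(X) + (-0.1)²·Var(Y) + 2·(0.5)·(-0.1)·cov(X,Y)
= 0.25·4.7 + 0.01·5.7 + -0.1·-4.34 = 1.666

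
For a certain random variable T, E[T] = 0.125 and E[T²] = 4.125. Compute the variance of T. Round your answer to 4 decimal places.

4.1094

Var(T) = 4.125 − (0.125)² = 4.109375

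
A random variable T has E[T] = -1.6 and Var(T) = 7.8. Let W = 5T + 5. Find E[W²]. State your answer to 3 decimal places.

204.000

E[5T + 5] = 5·-1.6 + 5 = -3
Var(5T + 5) = (5)²·7.8 = 195
E[W²] = Var(W) + (E[W])² = 195 + (-3)² = 204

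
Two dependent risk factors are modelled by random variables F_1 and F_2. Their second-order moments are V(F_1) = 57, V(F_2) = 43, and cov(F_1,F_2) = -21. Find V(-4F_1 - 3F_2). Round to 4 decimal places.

795.0000

V(-4F_1 - 3F_2) = (-4)²·V(F_1) + (-3)²·V(F_2) + 2·(-4)·(-3)·cov(F_1,F_2)
= 16·57 + 9·43 + 24·-21 = 795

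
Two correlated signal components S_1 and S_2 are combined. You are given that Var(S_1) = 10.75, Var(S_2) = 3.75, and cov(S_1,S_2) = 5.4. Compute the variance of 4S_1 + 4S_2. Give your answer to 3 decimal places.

Var(4S_1 + 4S_2) = (4)²·Var(S_1) + (4)²·Var(S_2) + 2·(4)·(4)·cov(S_1,S_2)
= 16·10.75 + 16·3.75 + 32·5.4 = 404.8

404.800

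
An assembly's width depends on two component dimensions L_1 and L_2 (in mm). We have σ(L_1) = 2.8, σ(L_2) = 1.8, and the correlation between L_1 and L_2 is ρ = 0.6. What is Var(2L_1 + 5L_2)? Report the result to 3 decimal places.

Var(L_1) = (2.8)² = 7.84;  Var(L_2) = (1.8)² = 3.24
Cov(L_1,L_2) = ρ·σ(L_1)·σ(L_2) = 0.6·2.8·1.8 = 3.024
Var(2L_1 + 5L_2) = (2)²·Var(L_1) + (5)²·Var(L_2) + 2·(2)·(5)·Cov(L_1,L_2)
= 4·7.84 + 25·3.24 + 20·3.024 = 172.84

172.840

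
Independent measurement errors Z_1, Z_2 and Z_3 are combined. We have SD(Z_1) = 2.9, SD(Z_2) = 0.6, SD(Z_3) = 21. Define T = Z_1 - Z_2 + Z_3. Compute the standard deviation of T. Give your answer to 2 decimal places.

21.21

Var(Z_1) = 8.41, Var(Z_2) = 0.36, Var(Z_3) = 441
By independence, Var(T) = (1)²Var(Z_1) + (-1)²Var(Z_2) + (1)²Var(Z_3)
= (1)²·8.41 + (-1)²·0.36 + (1)²·441 = 449.77
SD(T) = √449.77 ≈ 21.21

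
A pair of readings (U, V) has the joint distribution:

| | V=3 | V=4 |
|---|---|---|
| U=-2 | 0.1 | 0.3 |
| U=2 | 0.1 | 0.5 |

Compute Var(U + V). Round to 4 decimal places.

E[U] = 0.4,  E[V] = 3.8,  E[UV] = 1.6
Var(U) = 4 − (0.4)² = 3.84;  Var(V) = 14.6 − (3.8)² = 0.16
Cov(U,V) = 1.6 − (0.4)(3.8) = 0.08
Var(U + V) = (1)²·3.84 + (1)²·0.16 + 2·(1)·(1)·0.08 = 4.16

4.1600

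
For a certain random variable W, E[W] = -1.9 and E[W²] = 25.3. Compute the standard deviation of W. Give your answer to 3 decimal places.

Var(W) = 25.3 − (-1.9)² = 21.69
SD(W) = √21.69 ≈ 4.657

4.657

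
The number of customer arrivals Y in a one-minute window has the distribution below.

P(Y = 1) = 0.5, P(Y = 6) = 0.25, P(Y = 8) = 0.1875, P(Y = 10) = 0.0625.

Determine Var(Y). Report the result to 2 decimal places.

10.73

E[Y] = (1)(0.5) + (6)(0.25) + (8)(0.1875) + (10)(0.0625) = 4.125
E[Y²] = (1)²(0.5) + (6)²(0.25) + (8)²(0.1875) + (10)²(0.0625) = 27.75
Var(Y) = E[Y²] − (E[Y])² = 27.75 − (4.125)² = 10.734375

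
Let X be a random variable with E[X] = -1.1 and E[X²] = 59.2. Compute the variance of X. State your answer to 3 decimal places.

57.990

V(X) = 59.2 − (-1.1)² = 57.99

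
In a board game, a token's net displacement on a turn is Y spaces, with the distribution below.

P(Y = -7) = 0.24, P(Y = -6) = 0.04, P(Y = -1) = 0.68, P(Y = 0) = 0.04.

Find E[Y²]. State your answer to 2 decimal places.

13.88

E[Y²] = (-7)²(0.24) + (-6)²(0.04) + (-1)²(0.68) + (0)²(0.04) = 13.88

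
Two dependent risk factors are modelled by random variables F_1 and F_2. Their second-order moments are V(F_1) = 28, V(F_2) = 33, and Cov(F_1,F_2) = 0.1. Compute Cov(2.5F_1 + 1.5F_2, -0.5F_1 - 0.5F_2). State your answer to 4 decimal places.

-59.9500

Cov(2.5F_1 + 1.5F_2, -0.5F_1 - 0.5F_2) = (2.5)(-0.5)V(F_1) + (1.5)(-0.5)V(F_2) + [(2.5)(-0.5) + (1.5)(-0.5)]Cov(F_1,F_2)
= -1.25·28 + -0.75·33 + -2·0.1 = -59.95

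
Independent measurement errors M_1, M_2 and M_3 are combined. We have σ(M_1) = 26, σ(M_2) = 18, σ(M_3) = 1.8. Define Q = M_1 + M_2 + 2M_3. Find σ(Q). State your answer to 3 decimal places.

31.827

Var(M_1) = 676, Var(M_2) = 324, Var(M_3) = 3.24
By independence, Var(Q) = (1)²Var(M_1) + (1)²Var(M_2) + (2)²Var(M_3)
= (1)²·676 + (1)²·324 + (2)²·3.24 = 1012.96
σ(Q) = √1012.96 ≈ 31.827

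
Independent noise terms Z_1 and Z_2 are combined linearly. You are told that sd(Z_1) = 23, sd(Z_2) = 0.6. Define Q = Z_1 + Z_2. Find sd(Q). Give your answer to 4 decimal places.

Var(Z_1) = 529, Var(Z_2) = 0.36
By independence, Var(Q) = (1)²Var(Z_1) + (1)²Var(Z_2)
= (1)²·529 + (1)²·0.36 = 529.36
sd(Q) = √529.36 ≈ 23.0078

23.0078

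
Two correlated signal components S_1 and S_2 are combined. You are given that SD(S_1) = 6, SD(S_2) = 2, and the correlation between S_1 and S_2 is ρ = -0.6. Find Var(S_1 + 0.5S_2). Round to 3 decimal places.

Var(S_1) = (6)² = 36;  Var(S_2) = (2)² = 4
cov(S_1,S_2) = ρ·SD(S_1)·SD(S_2) = -0.6·6·2 = -7.2
Var(S_1 + 0.5S_2) = (1)²·Var(S_1) + (0.5)²·Var(S_2) + 2·(1)·(0.5)·cov(S_1,S_2)
= 1·36 + 0.25·4 + 1·-7.2 = 29.8

29.800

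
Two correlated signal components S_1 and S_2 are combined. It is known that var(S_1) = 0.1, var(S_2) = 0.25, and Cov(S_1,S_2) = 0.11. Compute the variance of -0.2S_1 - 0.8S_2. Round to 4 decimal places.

var(-0.2S_1 - 0.8S_2) = (-0.2)²·var(S_1) + (-0.8)²·var(S_2) + 2·(-0.2)·(-0.8)·Cov(S_1,S_2)
= 0.04·0.1 + 0.64·0.25 + 0.32·0.11 = 0.1992

0.1992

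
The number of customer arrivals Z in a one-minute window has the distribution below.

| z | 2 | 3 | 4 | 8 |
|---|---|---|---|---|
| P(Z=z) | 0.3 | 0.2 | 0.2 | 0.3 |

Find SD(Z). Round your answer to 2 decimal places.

E[Z] = (2)(0.3) + (3)(0.2) + (4)(0.2) + (8)(0.3) = 4.4
E[Z²] = (2)²(0.3) + (3)²(0.2) + (4)²(0.2) + (8)²(0.3) = 25.4
var(Z) = E[Z²] − (E[Z])² = 25.4 − (4.4)² = 6.04
SD(Z) = √6.04 ≈ 2.46

2.46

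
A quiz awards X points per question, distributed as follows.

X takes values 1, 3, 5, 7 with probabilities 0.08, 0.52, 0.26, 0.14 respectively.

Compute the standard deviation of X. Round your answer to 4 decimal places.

1.6594

E[X] = (1)(0.08) + (3)(0.52) + (5)(0.26) + (7)(0.14) = 3.92
E[X²] = (1)²(0.08) + (3)²(0.52) + (5)²(0.26) + (7)²(0.14) = 18.12
Var(X) = E[X²] − (E[X])² = 18.12 − (3.92)² = 2.7536
SD(X) = √2.7536 ≈ 1.6594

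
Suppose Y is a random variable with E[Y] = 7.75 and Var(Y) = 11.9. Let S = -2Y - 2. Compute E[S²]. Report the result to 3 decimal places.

E[-2Y - 2] = -2·7.75 − 2 = -17.5
Var(-2Y - 2) = (-2)²·11.9 = 47.6
E[S²] = Var(S) + (E[S])² = 47.6 + (-17.5)² = 353.85

353.850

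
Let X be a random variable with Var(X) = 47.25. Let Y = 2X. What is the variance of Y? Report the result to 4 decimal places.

Var(2X) = (2)²·Var(X) = 4·47.25 = 189

189.0000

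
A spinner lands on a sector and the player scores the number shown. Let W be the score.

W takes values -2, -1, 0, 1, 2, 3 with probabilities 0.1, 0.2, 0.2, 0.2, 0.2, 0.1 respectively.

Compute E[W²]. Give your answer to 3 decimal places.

2.500

E[W²] = (-2)²(0.1) + (-1)²(0.2) + (0)²(0.2) + (1)²(0.2) + (2)²(0.2) + (3)²(0.1) = 2.5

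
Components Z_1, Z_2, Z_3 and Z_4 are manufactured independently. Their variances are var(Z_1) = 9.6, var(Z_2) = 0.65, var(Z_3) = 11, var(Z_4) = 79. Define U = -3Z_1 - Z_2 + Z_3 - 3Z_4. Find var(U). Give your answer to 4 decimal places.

By independence, var(U) = (-3)²var(Z_1) + (-1)²var(Z_2) + (1)²var(Z_3) + (-3)²var(Z_4)
= (-3)²·9.6 + (-1)²·0.65 + (1)²·11 + (-3)²·79 = 809.05

809.0500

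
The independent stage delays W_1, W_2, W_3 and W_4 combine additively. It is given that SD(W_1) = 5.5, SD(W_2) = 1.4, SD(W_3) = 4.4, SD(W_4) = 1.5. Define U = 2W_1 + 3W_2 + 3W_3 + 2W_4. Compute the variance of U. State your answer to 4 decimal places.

var(W_1) = 30.25, var(W_2) = 1.96, var(W_3) = 19.36, var(W_4) = 2.25
By independence, var(U) = (2)²var(W_1) + (3)²var(W_2) + (3)²var(W_3) + (2)²var(W_4)
= (2)²·30.25 + (3)²·1.96 + (3)²·19.36 + (2)²·2.25 = 321.88

321.8800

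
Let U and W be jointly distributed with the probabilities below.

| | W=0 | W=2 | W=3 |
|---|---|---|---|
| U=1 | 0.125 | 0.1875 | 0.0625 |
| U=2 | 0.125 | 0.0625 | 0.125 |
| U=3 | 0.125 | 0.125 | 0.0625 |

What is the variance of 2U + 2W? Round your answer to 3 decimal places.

E[U] = 1.9375,  E[W] = 1.5,  E[UW] = 2.875
var(U) = 4.4375 − (1.9375)² = 0.68359375;  var(W) = 3.75 − (1.5)² = 1.5
cov(U,W) = 2.875 − (1.9375)(1.5) = -0.03125
var(2U + 2W) = (2)²·0.68359375 + (2)²·1.5 + 2·(2)·(2)·-0.03125 = 8.484375

8.484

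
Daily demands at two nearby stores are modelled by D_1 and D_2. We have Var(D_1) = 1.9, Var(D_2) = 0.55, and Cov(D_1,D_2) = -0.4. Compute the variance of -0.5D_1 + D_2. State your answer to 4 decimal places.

1.4250

Var(-0.5D_1 + D_2) = (-0.5)²·Var(D_1) + (1)²·Var(D_2) + 2·(-0.5)·(1)·Cov(D_1,D_2)
= 0.25·1.9 + 1·0.55 + -1·-0.4 = 1.425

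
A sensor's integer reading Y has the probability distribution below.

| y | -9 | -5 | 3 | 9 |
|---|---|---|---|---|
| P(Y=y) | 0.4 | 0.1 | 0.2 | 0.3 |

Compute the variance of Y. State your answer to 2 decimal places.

E[Y] = (-9)(0.4) + (-5)(0.1) + (3)(0.2) + (9)(0.3) = -0.8
E[Y²] = (-9)²(0.4) + (-5)²(0.1) + (3)²(0.2) + (9)²(0.3) = 61
Var(Y) = E[Y²] − (E[Y])² = 61 − (-0.8)² = 60.36

60.36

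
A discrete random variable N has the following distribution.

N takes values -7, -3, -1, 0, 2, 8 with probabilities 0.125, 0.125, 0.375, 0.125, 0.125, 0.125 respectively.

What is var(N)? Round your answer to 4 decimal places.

15.9844

E[N] = (-7)(0.125) + (-3)(0.125) + (-1)(0.375) + (0)(0.125) + (2)(0.125) + (8)(0.125) = -0.375
E[N²] = (-7)²(0.125) + (-3)²(0.125) + (-1)²(0.375) + (0)²(0.125) + (2)²(0.125) + (8)²(0.125) = 16.125
var(N) = E[N²] − (E[N])² = 16.125 − (-0.375)² = 15.984375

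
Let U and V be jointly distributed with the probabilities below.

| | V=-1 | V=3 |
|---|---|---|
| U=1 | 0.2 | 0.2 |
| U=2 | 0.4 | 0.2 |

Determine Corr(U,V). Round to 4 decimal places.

-0.1667

E[U] = 1.6,  E[V] = 0.6
E[UV] = 0.8
cov(U,V) = E[UV] − E[U]E[V] = 0.8 − (1.6)(0.6) = -0.16
Var(U) = 0.24,  Var(V) = 3.84
ρ = -0.16 / √(0.24·3.84) ≈ -0.1667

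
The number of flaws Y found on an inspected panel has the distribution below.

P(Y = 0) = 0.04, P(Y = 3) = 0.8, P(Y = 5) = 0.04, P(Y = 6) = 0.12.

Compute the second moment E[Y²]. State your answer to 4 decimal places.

12.5200

E[Y²] = (0)²(0.04) + (3)²(0.8) + (5)²(0.04) + (6)²(0.12) = 12.52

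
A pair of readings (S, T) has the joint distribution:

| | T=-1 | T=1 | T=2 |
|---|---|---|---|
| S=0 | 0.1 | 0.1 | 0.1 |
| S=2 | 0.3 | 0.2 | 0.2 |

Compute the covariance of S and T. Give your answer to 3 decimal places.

E[S] = 1.4,  E[T] = 0.5
E[ST] = 0.6
cov(S,T) = E[ST] − E[S]E[T] = 0.6 − (1.4)(0.5) = -0.1

-0.100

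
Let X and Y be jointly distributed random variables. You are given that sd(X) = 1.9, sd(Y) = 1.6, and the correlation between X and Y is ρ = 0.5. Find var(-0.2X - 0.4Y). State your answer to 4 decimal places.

0.7972

var(X) = (1.9)² = 3.61;  var(Y) = (1.6)² = 2.56
Cov(X,Y) = ρ·sd(X)·sd(Y) = 0.5·1.9·1.6 = 1.52
var(-0.2X - 0.4Y) = (-0.2)²·var(X) + (-0.4)²·var(Y) + 2·(-0.2)·(-0.4)·Cov(X,Y)
= 0.04·3.61 + 0.16·2.56 + 0.16·1.52 = 0.7972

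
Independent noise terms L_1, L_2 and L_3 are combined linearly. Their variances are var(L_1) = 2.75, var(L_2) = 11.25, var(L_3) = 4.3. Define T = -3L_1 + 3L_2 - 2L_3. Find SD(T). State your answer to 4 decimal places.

By independence, var(T) = (-3)²var(L_1) + (3)²var(L_2) + (-2)²var(L_3)
= (-3)²·2.75 + (3)²·11.25 + (-2)²·4.3 = 143.2
SD(T) = √143.2 ≈ 11.9666

11.9666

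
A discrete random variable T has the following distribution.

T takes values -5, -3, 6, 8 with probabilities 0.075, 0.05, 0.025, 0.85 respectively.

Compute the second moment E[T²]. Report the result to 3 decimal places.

E[T²] = (-5)²(0.075) + (-3)²(0.05) + (6)²(0.025) + (8)²(0.85) = 57.625

57.625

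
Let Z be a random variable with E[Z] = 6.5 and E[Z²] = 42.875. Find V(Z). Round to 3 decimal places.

0.625

V(Z) = 42.875 − (6.5)² = 0.625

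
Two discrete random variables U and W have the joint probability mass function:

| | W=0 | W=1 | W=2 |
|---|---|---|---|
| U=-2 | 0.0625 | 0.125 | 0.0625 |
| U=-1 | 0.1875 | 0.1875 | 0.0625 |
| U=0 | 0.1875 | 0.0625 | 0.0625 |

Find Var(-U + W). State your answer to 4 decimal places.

1.3398

E[U] = -0.9375,  E[W] = 0.75,  E[UW] = -0.8125
Var(U) = 1.4375 − (-0.9375)² = 0.55859375;  Var(W) = 1.125 − (0.75)² = 0.5625
Cov(U,W) = -0.8125 − (-0.9375)(0.75) = -0.109375
Var(-U + W) = (-1)²·0.55859375 + (1)²·0.5625 + 2·(-1)·(1)·-0.109375 = 1.33984375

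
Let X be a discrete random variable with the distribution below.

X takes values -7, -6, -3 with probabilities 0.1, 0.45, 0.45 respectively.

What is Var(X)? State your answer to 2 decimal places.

E[X] = (-7)(0.1) + (-6)(0.45) + (-3)(0.45) = -4.75
E[X²] = (-7)²(0.1) + (-6)²(0.45) + (-3)²(0.45) = 25.15
Var(X) = E[X²] − (E[X])² = 25.15 − (-4.75)² = 2.5875

2.59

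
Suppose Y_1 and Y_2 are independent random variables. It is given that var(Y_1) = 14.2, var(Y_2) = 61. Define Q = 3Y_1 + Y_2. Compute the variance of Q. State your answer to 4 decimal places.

By independence, var(Q) = (3)²var(Y_1) + (1)²var(Y_2)
= (3)²·14.2 + (1)²·61 = 188.8

188.8000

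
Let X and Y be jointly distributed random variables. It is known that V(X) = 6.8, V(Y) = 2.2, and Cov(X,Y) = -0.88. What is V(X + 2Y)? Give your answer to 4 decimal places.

V(X + 2Y) = (1)²·V(X) + (2)²·V(Y) + 2·(1)·(2)·Cov(X,Y)
= 1·6.8 + 4·2.2 + 4·-0.88 = 12.08

12.0800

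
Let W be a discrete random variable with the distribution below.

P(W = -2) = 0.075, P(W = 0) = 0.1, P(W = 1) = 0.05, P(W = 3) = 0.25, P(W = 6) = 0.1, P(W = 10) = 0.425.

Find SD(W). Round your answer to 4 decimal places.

E[W] = (-2)(0.075) + (0)(0.1) + (1)(0.05) + (3)(0.25) + (6)(0.1) + (10)(0.425) = 5.5
E[W²] = (-2)²(0.075) + (0)²(0.1) + (1)²(0.05) + (3)²(0.25) + (6)²(0.1) + (10)²(0.425) = 48.7
V(W) = E[W²] − (E[W])² = 48.7 − (5.5)² = 18.45
SD(W) = √18.45 ≈ 4.2953

4.2953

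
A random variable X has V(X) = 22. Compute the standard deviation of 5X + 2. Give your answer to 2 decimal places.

V(5X + 2) = (5)²·22 = 550
SD(5X + 2) = √550 ≈ 23.45

23.45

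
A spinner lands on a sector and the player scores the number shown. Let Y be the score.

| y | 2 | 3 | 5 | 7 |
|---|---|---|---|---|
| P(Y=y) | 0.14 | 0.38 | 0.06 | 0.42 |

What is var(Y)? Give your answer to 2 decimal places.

E[Y] = (2)(0.14) + (3)(0.38) + (5)(0.06) + (7)(0.42) = 4.66
E[Y²] = (2)²(0.14) + (3)²(0.38) + (5)²(0.06) + (7)²(0.42) = 26.06
var(Y) = E[Y²] − (E[Y])² = 26.06 − (4.66)² = 4.3444

4.34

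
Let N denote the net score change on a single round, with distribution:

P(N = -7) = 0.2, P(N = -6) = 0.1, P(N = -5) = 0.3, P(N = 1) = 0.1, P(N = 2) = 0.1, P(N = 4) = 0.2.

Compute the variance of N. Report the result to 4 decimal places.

18.8400

E[N] = (-7)(0.2) + (-6)(0.1) + (-5)(0.3) + (1)(0.1) + (2)(0.1) + (4)(0.2) = -2.4
E[N²] = (-7)²(0.2) + (-6)²(0.1) + (-5)²(0.3) + (1)²(0.1) + (2)²(0.1) + (4)²(0.2) = 24.6
var(N) = E[N²] − (E[N])² = 24.6 − (-2.4)² = 18.84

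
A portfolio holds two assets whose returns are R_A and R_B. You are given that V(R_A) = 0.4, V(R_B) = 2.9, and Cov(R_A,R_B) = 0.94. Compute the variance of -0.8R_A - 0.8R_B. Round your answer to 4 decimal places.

3.3152

V(-0.8R_A - 0.8R_B) = (-0.8)²·V(R_A) + (-0.8)²·V(R_B) + 2·(-0.8)·(-0.8)·Cov(R_A,R_B)
= 0.64·0.4 + 0.64·2.9 + 1.28·0.94 = 3.3152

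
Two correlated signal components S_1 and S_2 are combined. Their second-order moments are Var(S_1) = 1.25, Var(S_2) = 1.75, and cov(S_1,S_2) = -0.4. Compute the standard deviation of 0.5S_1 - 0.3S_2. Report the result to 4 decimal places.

Var(0.5S_1 - 0.3S_2) = (0.5)²·Var(S_1) + (-0.3)²·Var(S_2) + 2·(0.5)·(-0.3)·cov(S_1,S_2)
= 0.25·1.25 + 0.09·1.75 + -0.3·-0.4 = 0.59
SD(0.5S_1 - 0.3S_2) = √0.59 ≈ 0.7681

0.7681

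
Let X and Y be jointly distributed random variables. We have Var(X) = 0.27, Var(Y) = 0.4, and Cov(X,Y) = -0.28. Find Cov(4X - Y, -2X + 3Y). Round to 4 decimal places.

-7.2800

Cov(4X - Y, -2X + 3Y) = (4)(-2)Var(X) + (-1)(3)Var(Y) + [(4)(3) + (-1)(-2)]Cov(X,Y)
= -8·0.27 + -3·0.4 + 14·-0.28 = -7.28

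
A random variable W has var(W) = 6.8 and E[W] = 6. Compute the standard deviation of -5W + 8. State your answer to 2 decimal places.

13.04

var(-5W + 8) = (-5)²·6.8 = 170
σ(-5W + 8) = √170 ≈ 13.04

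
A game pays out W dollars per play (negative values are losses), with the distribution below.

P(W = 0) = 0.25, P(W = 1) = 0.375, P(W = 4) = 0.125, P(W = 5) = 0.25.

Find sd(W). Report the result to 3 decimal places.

2.027

E[W] = (0)(0.25) + (1)(0.375) + (4)(0.125) + (5)(0.25) = 2.125
E[W²] = (0)²(0.25) + (1)²(0.375) + (4)²(0.125) + (5)²(0.25) = 8.625
var(W) = E[W²] − (E[W])² = 8.625 − (2.125)² = 4.109375
sd(W) = √4.109375 ≈ 2.027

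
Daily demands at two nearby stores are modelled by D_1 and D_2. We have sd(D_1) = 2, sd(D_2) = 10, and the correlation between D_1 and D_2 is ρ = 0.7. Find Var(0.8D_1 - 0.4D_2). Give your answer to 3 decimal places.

9.600

Var(D_1) = (2)² = 4;  Var(D_2) = (10)² = 100
Cov(D_1,D_2) = ρ·sd(D_1)·sd(D_2) = 0.7·2·10 = 14
Var(0.8D_1 - 0.4D_2) = (0.8)²·Var(D_1) + (-0.4)²·Var(D_2) + 2·(0.8)·(-0.4)·Cov(D_1,D_2)
= 0.64·4 + 0.16·100 + -0.64·14 = 9.6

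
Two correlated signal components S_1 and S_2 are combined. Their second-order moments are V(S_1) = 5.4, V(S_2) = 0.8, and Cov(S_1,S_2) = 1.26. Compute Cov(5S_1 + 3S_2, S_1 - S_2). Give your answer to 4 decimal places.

Cov(5S_1 + 3S_2, S_1 - S_2) = (5)(1)V(S_1) + (3)(-1)V(S_2) + [(5)(-1) + (3)(1)]Cov(S_1,S_2)
= 5·5.4 + -3·0.8 + -2·1.26 = 22.08

22.0800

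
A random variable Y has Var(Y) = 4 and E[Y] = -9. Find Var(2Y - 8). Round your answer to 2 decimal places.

16.00

Var(2Y - 8) = (2)²·Var(Y) = 4·4 = 16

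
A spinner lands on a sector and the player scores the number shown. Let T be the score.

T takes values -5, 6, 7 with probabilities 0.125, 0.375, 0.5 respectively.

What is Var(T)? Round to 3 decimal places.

14.859

E[T] = (-5)(0.125) + (6)(0.375) + (7)(0.5) = 5.125
E[T²] = (-5)²(0.125) + (6)²(0.375) + (7)²(0.5) = 41.125
Var(T) = E[T²] − (E[T])² = 41.125 − (5.125)² = 14.859375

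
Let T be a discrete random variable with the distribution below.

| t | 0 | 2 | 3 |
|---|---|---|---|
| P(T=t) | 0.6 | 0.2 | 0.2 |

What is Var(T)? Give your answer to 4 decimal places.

1.6000

E[T] = (0)(0.6) + (2)(0.2) + (3)(0.2) = 1
E[T²] = (0)²(0.6) + (2)²(0.2) + (3)²(0.2) = 2.6
Var(T) = E[T²] − (E[T])² = 2.6 − (1)² = 1.6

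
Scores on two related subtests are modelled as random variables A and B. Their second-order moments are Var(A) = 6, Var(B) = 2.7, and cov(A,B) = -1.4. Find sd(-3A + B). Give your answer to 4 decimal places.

8.0685

Var(-3A + B) = (-3)²·Var(A) + (1)²·Var(B) + 2·(-3)·(1)·cov(A,B)
= 9·6 + 1·2.7 + -6·-1.4 = 65.1
sd(-3A + B) = √65.1 ≈ 8.0685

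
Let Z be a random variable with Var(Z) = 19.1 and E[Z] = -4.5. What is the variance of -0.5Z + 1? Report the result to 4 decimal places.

Var(-0.5Z + 1) = (-0.5)²·Var(Z) = 0.25·19.1 = 4.775

4.7750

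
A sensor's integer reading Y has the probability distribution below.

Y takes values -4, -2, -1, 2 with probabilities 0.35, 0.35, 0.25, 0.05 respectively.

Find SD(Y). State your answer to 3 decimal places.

E[Y] = (-4)(0.35) + (-2)(0.35) + (-1)(0.25) + (2)(0.05) = -2.25
E[Y²] = (-4)²(0.35) + (-2)²(0.35) + (-1)²(0.25) + (2)²(0.05) = 7.45
Var(Y) = E[Y²] − (E[Y])² = 7.45 − (-2.25)² = 2.3875
SD(Y) = √2.3875 ≈ 1.545

1.545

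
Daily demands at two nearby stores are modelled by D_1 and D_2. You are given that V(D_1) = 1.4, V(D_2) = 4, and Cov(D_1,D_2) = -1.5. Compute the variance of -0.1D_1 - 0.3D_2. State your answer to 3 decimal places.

V(-0.1D_1 - 0.3D_2) = (-0.1)²·V(D_1) + (-0.3)²·V(D_2) + 2·(-0.1)·(-0.3)·Cov(D_1,D_2)
= 0.01·1.4 + 0.09·4 + 0.06·-1.5 = 0.284

0.284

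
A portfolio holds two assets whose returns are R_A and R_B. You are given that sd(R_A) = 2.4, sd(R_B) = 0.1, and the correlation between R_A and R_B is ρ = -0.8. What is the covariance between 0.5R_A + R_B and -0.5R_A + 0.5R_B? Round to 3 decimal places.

Var(R_A) = (2.4)² = 5.76;  Var(R_B) = (0.1)² = 0.01
cov(R_A,R_B) = ρ·sd(R_A)·sd(R_B) = -0.8·2.4·0.1 = -0.192
cov(0.5R_A + R_B, -0.5R_A + 0.5R_B) = (0.5)(-0.5)Var(R_A) + (1)(0.5)Var(R_B) + [(0.5)(0.5) + (1)(-0.5)]cov(R_A,R_B)
= -0.25·5.76 + 0.5·0.01 + -0.25·-0.192 = -1.387

-1.387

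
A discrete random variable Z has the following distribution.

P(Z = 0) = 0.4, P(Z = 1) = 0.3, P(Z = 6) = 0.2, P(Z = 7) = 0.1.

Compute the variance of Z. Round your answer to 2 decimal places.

7.56

E[Z] = (0)(0.4) + (1)(0.3) + (6)(0.2) + (7)(0.1) = 2.2
E[Z²] = (0)²(0.4) + (1)²(0.3) + (6)²(0.2) + (7)²(0.1) = 12.4
var(Z) = E[Z²] − (E[Z])² = 12.4 − (2.2)² = 7.56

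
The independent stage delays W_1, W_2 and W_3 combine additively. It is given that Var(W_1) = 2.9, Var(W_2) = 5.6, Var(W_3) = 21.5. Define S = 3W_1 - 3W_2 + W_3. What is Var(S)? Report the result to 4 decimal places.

By independence, Var(S) = (3)²Var(W_1) + (-3)²Var(W_2) + (1)²Var(W_3)
= (3)²·2.9 + (-3)²·5.6 + (1)²·21.5 = 98

98.0000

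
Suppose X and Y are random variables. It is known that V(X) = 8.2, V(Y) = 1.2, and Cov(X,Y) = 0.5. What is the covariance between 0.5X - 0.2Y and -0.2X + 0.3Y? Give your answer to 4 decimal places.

Cov(0.5X - 0.2Y, -0.2X + 0.3Y) = (0.5)(-0.2)V(X) + (-0.2)(0.3)V(Y) + [(0.5)(0.3) + (-0.2)(-0.2)]Cov(X,Y)
= -0.1·8.2 + -0.06·1.2 + 0.19·0.5 = -0.797

-0.7970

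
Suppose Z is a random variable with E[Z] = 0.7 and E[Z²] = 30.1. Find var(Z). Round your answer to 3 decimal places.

var(Z) = 30.1 − (0.7)² = 29.61

29.610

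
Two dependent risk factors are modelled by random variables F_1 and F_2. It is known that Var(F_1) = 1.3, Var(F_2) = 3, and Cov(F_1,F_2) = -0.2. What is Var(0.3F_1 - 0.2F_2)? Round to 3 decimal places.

Var(0.3F_1 - 0.2F_2) = (0.3)²·Var(F_1) + (-0.2)²·Var(F_2) + 2·(0.3)·(-0.2)·Cov(F_1,F_2)
= 0.09·1.3 + 0.04·3 + -0.12·-0.2 = 0.261

0.261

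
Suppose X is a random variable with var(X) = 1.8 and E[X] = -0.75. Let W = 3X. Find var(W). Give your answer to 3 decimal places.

16.200

var(3X) = (3)²·var(X) = 9·1.8 = 16.2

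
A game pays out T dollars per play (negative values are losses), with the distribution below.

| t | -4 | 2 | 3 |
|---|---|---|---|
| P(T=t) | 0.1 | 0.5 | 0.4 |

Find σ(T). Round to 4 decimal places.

E[T] = (-4)(0.1) + (2)(0.5) + (3)(0.4) = 1.8
E[T²] = (-4)²(0.1) + (2)²(0.5) + (3)²(0.4) = 7.2
var(T) = E[T²] − (E[T])² = 7.2 − (1.8)² = 3.96
σ(T) = √3.96 ≈ 1.9900

1.9900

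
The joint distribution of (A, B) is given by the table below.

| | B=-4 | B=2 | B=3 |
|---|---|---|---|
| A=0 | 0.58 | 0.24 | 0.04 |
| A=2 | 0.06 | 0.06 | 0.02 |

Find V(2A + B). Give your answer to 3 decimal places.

E[A] = 0.28,  E[B] = -1.78,  E[AB] = -0.12
V(A) = 0.56 − (0.28)² = 0.4816;  V(B) = 11.98 − (-1.78)² = 8.8116
Cov(A,B) = -0.12 − (0.28)(-1.78) = 0.3784
V(2A + B) = (2)²·0.4816 + (1)²·8.8116 + 2·(2)·(1)·0.3784 = 12.2516

12.252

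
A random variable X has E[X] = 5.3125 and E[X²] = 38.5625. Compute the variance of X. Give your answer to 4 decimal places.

V(X) = 38.5625 − (5.3125)² = 10.33984375

10.3398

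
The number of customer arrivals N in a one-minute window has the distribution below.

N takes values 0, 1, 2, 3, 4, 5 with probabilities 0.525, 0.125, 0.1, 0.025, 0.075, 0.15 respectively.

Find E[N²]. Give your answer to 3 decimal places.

E[N²] = (0)²(0.525) + (1)²(0.125) + (2)²(0.1) + (3)²(0.025) + (4)²(0.075) + (5)²(0.15) = 5.7

5.700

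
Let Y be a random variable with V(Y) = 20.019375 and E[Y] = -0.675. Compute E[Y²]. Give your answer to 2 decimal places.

20.48

E[Y²] = V(Y) + (E[Y])² = 20.019375 + (-0.675)² = 20.475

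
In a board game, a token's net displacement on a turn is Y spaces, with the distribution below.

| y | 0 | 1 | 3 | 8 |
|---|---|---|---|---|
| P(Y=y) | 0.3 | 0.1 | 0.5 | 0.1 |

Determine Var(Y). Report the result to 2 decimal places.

E[Y] = (0)(0.3) + (1)(0.1) + (3)(0.5) + (8)(0.1) = 2.4
E[Y²] = (0)²(0.3) + (1)²(0.1) + (3)²(0.5) + (8)²(0.1) = 11
Var(Y) = E[Y²] − (E[Y])² = 11 − (2.4)² = 5.24

5.24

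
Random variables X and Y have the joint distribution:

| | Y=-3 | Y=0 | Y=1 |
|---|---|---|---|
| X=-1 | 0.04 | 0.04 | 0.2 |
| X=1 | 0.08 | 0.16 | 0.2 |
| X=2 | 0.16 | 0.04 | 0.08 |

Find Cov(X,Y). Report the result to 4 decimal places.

-0.6608

E[X] = 0.72,  E[Y] = -0.36
E[XY] = -0.92
Cov(X,Y) = E[XY] − E[X]E[Y] = -0.92 − (0.72)(-0.36) = -0.6608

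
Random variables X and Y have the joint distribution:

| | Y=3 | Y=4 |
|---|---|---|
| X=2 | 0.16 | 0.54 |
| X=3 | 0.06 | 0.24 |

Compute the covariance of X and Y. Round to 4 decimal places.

E[X] = 2.3,  E[Y] = 3.78
E[XY] = 8.7
Cov(X,Y) = E[XY] − E[X]E[Y] = 8.7 − (2.3)(3.78) = 0.006

0.0060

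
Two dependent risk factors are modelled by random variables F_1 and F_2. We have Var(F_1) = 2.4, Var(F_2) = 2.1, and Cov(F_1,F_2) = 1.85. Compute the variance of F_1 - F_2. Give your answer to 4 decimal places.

0.8000

Var(F_1 - F_2) = (1)²·Var(F_1) + (-1)²·Var(F_2) + 2·(1)·(-1)·Cov(F_1,F_2)
= 1·2.4 + 1·2.1 + -2·1.85 = 0.8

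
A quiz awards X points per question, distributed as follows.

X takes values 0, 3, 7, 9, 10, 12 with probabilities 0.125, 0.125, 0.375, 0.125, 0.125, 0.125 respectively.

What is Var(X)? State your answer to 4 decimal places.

E[X] = (0)(0.125) + (3)(0.125) + (7)(0.375) + (9)(0.125) + (10)(0.125) + (12)(0.125) = 6.875
E[X²] = (0)²(0.125) + (3)²(0.125) + (7)²(0.375) + (9)²(0.125) + (10)²(0.125) + (12)²(0.125) = 60.125
Var(X) = E[X²] − (E[X])² = 60.125 − (6.875)² = 12.859375

12.8594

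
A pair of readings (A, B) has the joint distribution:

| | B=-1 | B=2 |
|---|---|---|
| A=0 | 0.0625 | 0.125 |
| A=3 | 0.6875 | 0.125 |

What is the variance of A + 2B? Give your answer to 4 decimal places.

5.3086

E[A] = 2.4375,  E[B] = -0.25,  E[AB] = -1.3125
V(A) = 7.3125 − (2.4375)² = 1.37109375;  V(B) = 1.75 − (-0.25)² = 1.6875
Cov(A,B) = -1.3125 − (2.4375)(-0.25) = -0.703125
V(A + 2B) = (1)²·1.37109375 + (2)²·1.6875 + 2·(1)·(2)·-0.703125 = 5.30859375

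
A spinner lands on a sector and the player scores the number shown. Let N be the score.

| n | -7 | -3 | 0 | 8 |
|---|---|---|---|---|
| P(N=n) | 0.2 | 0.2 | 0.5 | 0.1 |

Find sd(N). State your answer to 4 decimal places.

4.0694

E[N] = (-7)(0.2) + (-3)(0.2) + (0)(0.5) + (8)(0.1) = -1.2
E[N²] = (-7)²(0.2) + (-3)²(0.2) + (0)²(0.5) + (8)²(0.1) = 18
var(N) = E[N²] − (E[N])² = 18 − (-1.2)² = 16.56
sd(N) = √16.56 ≈ 4.0694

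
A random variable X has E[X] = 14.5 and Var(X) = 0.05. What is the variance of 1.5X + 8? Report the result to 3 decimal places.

Var(1.5X + 8) = (1.5)²·Var(X) = 2.25·0.05 = 0.1125

0.113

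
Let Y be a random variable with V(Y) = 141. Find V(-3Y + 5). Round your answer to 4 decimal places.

V(-3Y + 5) = (-3)²·V(Y) = 9·141 = 1269

1269.0000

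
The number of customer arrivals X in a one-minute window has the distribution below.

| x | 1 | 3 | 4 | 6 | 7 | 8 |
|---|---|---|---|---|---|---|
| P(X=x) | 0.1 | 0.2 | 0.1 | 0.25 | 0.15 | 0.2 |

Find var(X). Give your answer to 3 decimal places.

5.088

E[X] = (1)(0.1) + (3)(0.2) + (4)(0.1) + (6)(0.25) + (7)(0.15) + (8)(0.2) = 5.25
E[X²] = (1)²(0.1) + (3)²(0.2) + (4)²(0.1) + (6)²(0.25) + (7)²(0.15) + (8)²(0.2) = 32.65
var(X) = E[X²] − (E[X])² = 32.65 − (5.25)² = 5.0875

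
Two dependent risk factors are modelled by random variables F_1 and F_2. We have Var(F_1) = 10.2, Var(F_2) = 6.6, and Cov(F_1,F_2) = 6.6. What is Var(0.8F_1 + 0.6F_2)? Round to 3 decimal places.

Var(0.8F_1 + 0.6F_2) = (0.8)²·Var(F_1) + (0.6)²·Var(F_2) + 2·(0.8)·(0.6)·Cov(F_1,F_2)
= 0.64·10.2 + 0.36·6.6 + 0.96·6.6 = 15.24

15.240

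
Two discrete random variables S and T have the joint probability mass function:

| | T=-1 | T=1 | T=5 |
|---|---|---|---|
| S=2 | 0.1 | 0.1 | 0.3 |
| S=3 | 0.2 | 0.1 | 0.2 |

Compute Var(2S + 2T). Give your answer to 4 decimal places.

27.5600

E[S] = 2.5,  E[T] = 2.4,  E[ST] = 5.7
Var(S) = 6.5 − (2.5)² = 0.25;  Var(T) = 13 − (2.4)² = 7.24
Cov(S,T) = 5.7 − (2.5)(2.4) = -0.3
Var(2S + 2T) = (2)²·0.25 + (2)²·7.24 + 2·(2)·(2)·-0.3 = 27.56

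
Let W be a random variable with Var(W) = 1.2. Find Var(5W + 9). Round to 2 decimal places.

30.00

Var(5W + 9) = (5)²·Var(W) = 25·1.2 = 30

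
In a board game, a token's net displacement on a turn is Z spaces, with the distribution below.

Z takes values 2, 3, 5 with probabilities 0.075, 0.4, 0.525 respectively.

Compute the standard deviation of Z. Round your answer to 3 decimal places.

E[Z] = (2)(0.075) + (3)(0.4) + (5)(0.525) = 3.975
E[Z²] = (2)²(0.075) + (3)²(0.4) + (5)²(0.525) = 17.025
V(Z) = E[Z²] − (E[Z])² = 17.025 − (3.975)² = 1.224375
σ(Z) = √1.224375 ≈ 1.107

1.107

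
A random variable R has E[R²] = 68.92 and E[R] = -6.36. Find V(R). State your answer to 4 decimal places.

V(R) = 68.92 − (-6.36)² = 28.4704

28.4704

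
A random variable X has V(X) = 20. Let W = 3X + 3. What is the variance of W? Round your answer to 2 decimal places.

V(3X + 3) = (3)²·V(X) = 9·20 = 180

180.00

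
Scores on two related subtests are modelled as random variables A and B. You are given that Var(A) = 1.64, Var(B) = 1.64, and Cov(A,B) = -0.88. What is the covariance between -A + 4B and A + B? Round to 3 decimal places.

2.280

Cov(-A + 4B, A + B) = (-1)(1)Var(A) + (4)(1)Var(B) + [(-1)(1) + (4)(1)]Cov(A,B)
= -1·1.64 + 4·1.64 + 3·-0.88 = 2.28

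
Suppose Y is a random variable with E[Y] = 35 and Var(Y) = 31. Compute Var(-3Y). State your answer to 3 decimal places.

Var(-3Y) = (-3)²·Var(Y) = 9·31 = 279

279.000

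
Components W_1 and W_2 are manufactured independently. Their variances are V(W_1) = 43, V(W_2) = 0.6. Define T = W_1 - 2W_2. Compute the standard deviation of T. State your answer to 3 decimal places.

By independence, V(T) = (1)²V(W_1) + (-2)²V(W_2)
= (1)²·43 + (-2)²·0.6 = 45.4
σ(T) = √45.4 ≈ 6.738

6.738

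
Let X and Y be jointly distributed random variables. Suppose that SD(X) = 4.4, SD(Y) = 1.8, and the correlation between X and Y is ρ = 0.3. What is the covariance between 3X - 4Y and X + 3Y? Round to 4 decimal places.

Var(X) = (4.4)² = 19.36;  Var(Y) = (1.8)² = 3.24
cov(X,Y) = ρ·SD(X)·SD(Y) = 0.3·4.4·1.8 = 2.376
cov(3X - 4Y, X + 3Y) = (3)(1)Var(X) + (-4)(3)Var(Y) + [(3)(3) + (-4)(1)]cov(X,Y)
= 3·19.36 + -12·3.24 + 5·2.376 = 31.08

31.0800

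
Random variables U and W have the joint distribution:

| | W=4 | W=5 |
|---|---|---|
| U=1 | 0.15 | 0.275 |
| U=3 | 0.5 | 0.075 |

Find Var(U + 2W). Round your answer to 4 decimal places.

E[U] = 2.15,  E[W] = 4.35,  E[UW] = 9.1
Var(U) = 5.6 − (2.15)² = 0.9775;  Var(W) = 19.15 − (4.35)² = 0.2275
Cov(U,W) = 9.1 − (2.15)(4.35) = -0.2525
Var(U + 2W) = (1)²·0.9775 + (2)²·0.2275 + 2·(1)·(2)·-0.2525 = 0.8775

0.8775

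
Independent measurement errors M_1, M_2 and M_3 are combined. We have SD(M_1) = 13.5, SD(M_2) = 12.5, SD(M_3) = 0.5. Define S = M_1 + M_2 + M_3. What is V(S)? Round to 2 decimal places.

V(M_1) = 182.25, V(M_2) = 156.25, V(M_3) = 0.25
By independence, V(S) = (1)²V(M_1) + (1)²V(M_2) + (1)²V(M_3)
= (1)²·182.25 + (1)²·156.25 + (1)²·0.25 = 338.75

338.75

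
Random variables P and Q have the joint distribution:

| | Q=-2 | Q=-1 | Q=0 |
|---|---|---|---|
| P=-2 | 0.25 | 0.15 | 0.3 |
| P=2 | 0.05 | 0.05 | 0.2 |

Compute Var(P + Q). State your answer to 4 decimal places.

E[P] = -0.8,  E[Q] = -0.8,  E[PQ] = 1
Var(P) = 4 − (-0.8)² = 3.36;  Var(Q) = 1.4 − (-0.8)² = 0.76
Cov(P,Q) = 1 − (-0.8)(-0.8) = 0.36
Var(P + Q) = (1)²·3.36 + (1)²·0.76 + 2·(1)·(1)·0.36 = 4.84

4.8400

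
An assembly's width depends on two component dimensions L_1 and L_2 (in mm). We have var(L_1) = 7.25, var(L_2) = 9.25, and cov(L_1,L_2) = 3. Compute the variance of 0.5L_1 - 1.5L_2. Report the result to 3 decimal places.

18.125

var(0.5L_1 - 1.5L_2) = (0.5)²·var(L_1) + (-1.5)²·var(L_2) + 2·(0.5)·(-1.5)·cov(L_1,L_2)
= 0.25·7.25 + 2.25·9.25 + -1.5·3 = 18.125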